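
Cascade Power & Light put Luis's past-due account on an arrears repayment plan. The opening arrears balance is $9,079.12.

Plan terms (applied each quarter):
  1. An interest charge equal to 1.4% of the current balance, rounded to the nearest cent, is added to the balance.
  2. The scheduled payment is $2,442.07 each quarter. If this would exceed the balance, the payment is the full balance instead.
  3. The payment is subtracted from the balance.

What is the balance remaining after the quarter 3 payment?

Quarter 1: opening $9,079.12; interest $127.11 → $9,206.23; payment $2,442.07; balance $6,764.16
Quarter 2: opening $6,764.16; interest $94.70 → $6,858.86; payment $2,442.07; balance $4,416.79
Quarter 3: opening $4,416.79; interest $61.84 → $4,478.63; payment $2,442.07; balance $2,036.56

$2,036.56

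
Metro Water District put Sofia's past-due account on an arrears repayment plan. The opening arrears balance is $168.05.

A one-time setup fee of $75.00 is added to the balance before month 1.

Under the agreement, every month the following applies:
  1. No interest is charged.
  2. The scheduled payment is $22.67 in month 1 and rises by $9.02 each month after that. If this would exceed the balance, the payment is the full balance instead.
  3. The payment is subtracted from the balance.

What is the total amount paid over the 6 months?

$243.05

# | Opening | Payment | End bal
1 | $243.05 | $22.67 | $220.38
2 | $220.38 | $31.69 | $188.69
3 | $188.69 | $40.71 | $147.98
4 | $147.98 | $49.73 | $98.25
5 | $98.25 | $58.75 | $39.50
6 | $39.50 | $39.50 | $0.00
Total paid: $243.05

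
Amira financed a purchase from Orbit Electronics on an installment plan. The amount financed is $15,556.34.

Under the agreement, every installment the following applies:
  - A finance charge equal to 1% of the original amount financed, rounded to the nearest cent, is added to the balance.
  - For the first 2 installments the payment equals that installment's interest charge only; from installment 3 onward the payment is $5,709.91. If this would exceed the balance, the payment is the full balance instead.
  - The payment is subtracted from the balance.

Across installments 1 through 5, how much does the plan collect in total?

Installment 1: opening $15,556.34; interest $155.56 → $15,711.90; payment $155.56; balance $15,556.34
Installment 2: opening $15,556.34; interest $155.56 → $15,711.90; payment $155.56; balance $15,556.34
Installment 3: opening $15,556.34; interest $155.56 → $15,711.90; payment $5,709.91; balance $10,001.99
Installment 4: opening $10,001.99; interest $155.56 → $10,157.55; payment $5,709.91; balance $4,447.64
Installment 5: opening $4,447.64; interest $155.56 → $4,603.20; payment $4,603.20; balance $0.00
Total paid: $16,334.14

$16,334.14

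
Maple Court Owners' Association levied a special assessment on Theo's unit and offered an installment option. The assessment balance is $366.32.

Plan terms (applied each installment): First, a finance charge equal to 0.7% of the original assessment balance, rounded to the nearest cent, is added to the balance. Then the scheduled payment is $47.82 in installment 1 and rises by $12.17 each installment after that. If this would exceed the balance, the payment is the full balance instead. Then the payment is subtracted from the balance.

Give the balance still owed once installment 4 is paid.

$112.26

# | Opening | Interest | Payment | End bal
1 | $366.32 | $2.56 | $47.82 | $321.06
2 | $321.06 | $2.56 | $59.99 | $263.63
3 | $263.63 | $2.56 | $72.16 | $194.03
4 | $194.03 | $2.56 | $84.33 | $112.26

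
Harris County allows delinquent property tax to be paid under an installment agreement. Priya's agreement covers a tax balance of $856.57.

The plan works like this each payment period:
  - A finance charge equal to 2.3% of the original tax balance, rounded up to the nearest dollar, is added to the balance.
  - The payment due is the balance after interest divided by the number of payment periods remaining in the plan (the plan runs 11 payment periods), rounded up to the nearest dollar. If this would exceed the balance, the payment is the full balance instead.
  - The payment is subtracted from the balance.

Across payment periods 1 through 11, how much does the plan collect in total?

$1,076.57

Payment period 1: opening $856.57; interest $20.00 → $876.57; payment $80.00; balance $796.57
Payment period 2: opening $796.57; interest $20.00 → $816.57; payment $82.00; balance $734.57
Payment period 3: opening $734.57; interest $20.00 → $754.57; payment $84.00; balance $670.57
Payment period 4: opening $670.57; interest $20.00 → $690.57; payment $87.00; balance $603.57
Payment period 5: opening $603.57; interest $20.00 → $623.57; payment $90.00; balance $533.57
Payment period 6: opening $533.57; interest $20.00 → $553.57; payment $93.00; balance $460.57
Payment period 7: opening $460.57; interest $20.00 → $480.57; payment $97.00; balance $383.57
Payment period 8: opening $383.57; interest $20.00 → $403.57; payment $101.00; balance $302.57
Payment period 9: opening $302.57; interest $20.00 → $322.57; payment $108.00; balance $214.57
Payment period 10: opening $214.57; interest $20.00 → $234.57; payment $118.00; balance $116.57
Payment period 11: opening $116.57; interest $20.00 → $136.57; payment $136.57; balance $0.00
Total paid: $1,076.57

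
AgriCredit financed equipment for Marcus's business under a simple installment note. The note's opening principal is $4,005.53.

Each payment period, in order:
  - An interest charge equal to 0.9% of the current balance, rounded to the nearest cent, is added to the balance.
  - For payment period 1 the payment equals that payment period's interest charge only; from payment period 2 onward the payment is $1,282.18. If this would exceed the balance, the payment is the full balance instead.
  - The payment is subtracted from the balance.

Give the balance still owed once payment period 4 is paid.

Payment period 1: opening $4,005.53; interest $36.05 → $4,041.58; payment $36.05; balance $4,005.53
Payment period 2: opening $4,005.53; interest $36.05 → $4,041.58; payment $1,282.18; balance $2,759.40
Payment period 3: opening $2,759.40; interest $24.83 → $2,784.23; payment $1,282.18; balance $1,502.05
Payment period 4: opening $1,502.05; interest $13.52 → $1,515.57; payment $1,282.18; balance $233.39

$233.39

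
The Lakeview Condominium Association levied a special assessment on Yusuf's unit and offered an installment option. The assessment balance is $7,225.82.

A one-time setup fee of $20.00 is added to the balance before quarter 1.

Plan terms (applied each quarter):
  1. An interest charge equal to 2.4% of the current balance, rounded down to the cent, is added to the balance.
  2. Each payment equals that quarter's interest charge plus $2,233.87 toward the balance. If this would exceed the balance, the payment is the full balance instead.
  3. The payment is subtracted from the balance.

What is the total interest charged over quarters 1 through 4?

Quarter 1: $7,245.82 +$173.89 interest = $7,419.71; pay $2,407.76 → $5,011.95
Quarter 2: $5,011.95 +$120.28 interest = $5,132.23; pay $2,354.15 → $2,778.08
Quarter 3: $2,778.08 +$66.67 interest = $2,844.75; pay $2,300.54 → $544.21
Quarter 4: $544.21 +$13.06 interest = $557.27; pay $557.27 → $0.00
Total interest: $173.89 + $120.28 + $66.67 + $13.06 = $373.90

$373.90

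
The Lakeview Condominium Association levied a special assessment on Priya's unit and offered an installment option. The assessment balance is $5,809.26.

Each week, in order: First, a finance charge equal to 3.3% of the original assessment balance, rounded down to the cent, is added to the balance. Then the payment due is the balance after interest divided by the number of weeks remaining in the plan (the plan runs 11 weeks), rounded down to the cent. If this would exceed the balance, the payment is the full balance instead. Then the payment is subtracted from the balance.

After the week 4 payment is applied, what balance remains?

$4,269.83

Week 1: opening $5,809.26; interest $191.70 → $6,000.96; payment $545.54; balance $5,455.42
Week 2: opening $5,455.42; interest $191.70 → $5,647.12; payment $564.71; balance $5,082.41
Week 3: opening $5,082.41; interest $191.70 → $5,274.11; payment $586.01; balance $4,688.10
Week 4: opening $4,688.10; interest $191.70 → $4,879.80; payment $609.97; balance $4,269.83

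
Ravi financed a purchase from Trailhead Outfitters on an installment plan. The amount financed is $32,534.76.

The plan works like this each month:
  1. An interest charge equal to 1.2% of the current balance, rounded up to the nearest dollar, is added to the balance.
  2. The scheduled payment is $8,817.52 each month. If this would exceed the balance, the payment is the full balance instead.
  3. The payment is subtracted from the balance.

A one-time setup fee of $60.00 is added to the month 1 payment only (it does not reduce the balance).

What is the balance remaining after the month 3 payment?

$6,950.20

Month 1: $32,534.76 +$391.00 interest = $32,925.76; pay $8,817.52 (+ $60.00 fee) → $24,108.24
Month 2: $24,108.24 +$290.00 interest = $24,398.24; pay $8,817.52 → $15,580.72
Month 3: $15,580.72 +$187.00 interest = $15,767.72; pay $8,817.52 → $6,950.20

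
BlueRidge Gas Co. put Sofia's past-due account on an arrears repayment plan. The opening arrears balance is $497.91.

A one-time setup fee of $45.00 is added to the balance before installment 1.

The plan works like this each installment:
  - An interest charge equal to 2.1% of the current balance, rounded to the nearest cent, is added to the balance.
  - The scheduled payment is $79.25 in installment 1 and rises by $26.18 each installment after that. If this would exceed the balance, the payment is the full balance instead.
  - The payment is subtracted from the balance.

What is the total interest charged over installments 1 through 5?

Installment 1: opening $542.91; interest $11.40 → $554.31; payment $79.25; balance $475.06
Installment 2: opening $475.06; interest $9.98 → $485.04; payment $105.43; balance $379.61
Installment 3: opening $379.61; interest $7.97 → $387.58; payment $131.61; balance $255.97
Installment 4: opening $255.97; interest $5.38 → $261.35; payment $157.79; balance $103.56
Installment 5: opening $103.56; interest $2.17 → $105.73; payment $105.73; balance $0.00
Total interest: $11.40 + $9.98 + $7.97 + $5.38 + $2.17 = $36.90

$36.90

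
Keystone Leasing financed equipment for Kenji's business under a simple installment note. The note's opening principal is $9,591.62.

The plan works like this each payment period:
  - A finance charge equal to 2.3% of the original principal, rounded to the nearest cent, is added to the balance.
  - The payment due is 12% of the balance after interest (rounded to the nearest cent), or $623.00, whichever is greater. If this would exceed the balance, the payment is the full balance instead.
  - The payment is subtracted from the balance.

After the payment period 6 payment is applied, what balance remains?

Payment period 1: opening $9,591.62; interest $220.61 → $9,812.23; payment $1,177.47; balance $8,634.76
Payment period 2: opening $8,634.76; interest $220.61 → $8,855.37; payment $1,062.64; balance $7,792.73
Payment period 3: opening $7,792.73; interest $220.61 → $8,013.34; payment $961.60; balance $7,051.74
Payment period 4: opening $7,051.74; interest $220.61 → $7,272.35; payment $872.68; balance $6,399.67
Payment period 5: opening $6,399.67; interest $220.61 → $6,620.28; payment $794.43; balance $5,825.85
Payment period 6: opening $5,825.85; interest $220.61 → $6,046.46; payment $725.58; balance $5,320.88

$5,320.88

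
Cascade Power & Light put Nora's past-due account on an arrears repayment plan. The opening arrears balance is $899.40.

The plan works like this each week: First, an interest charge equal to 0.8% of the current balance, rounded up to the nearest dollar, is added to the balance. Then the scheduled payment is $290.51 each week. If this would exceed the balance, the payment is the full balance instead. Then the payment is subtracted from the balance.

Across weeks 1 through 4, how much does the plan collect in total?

Week 1: $899.40 +$8.00 interest = $907.40; pay $290.51 → $616.89
Week 2: $616.89 +$5.00 interest = $621.89; pay $290.51 → $331.38
Week 3: $331.38 +$3.00 interest = $334.38; pay $290.51 → $43.87
Week 4: $43.87 +$1.00 interest = $44.87; pay $44.87 → $0.00
Total paid: $916.40

$916.40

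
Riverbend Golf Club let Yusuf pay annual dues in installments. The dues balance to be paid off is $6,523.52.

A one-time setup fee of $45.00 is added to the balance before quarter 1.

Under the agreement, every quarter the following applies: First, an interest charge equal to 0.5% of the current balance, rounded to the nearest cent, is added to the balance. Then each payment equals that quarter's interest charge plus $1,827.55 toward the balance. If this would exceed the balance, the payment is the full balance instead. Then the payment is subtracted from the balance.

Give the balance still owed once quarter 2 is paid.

# | Opening | Interest | Payment | End bal
1 | $6,568.52 | $32.84 | $1,860.39 | $4,740.97
2 | $4,740.97 | $23.70 | $1,851.25 | $2,913.42

$2,913.42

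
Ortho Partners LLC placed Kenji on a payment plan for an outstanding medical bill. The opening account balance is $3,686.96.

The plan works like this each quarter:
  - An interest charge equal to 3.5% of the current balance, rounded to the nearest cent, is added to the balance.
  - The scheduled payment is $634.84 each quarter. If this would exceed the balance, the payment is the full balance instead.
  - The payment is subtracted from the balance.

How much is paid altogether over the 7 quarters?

Quarter 1: $3,686.96 +$129.04 interest = $3,816.00; pay $634.84 → $3,181.16
Quarter 2: $3,181.16 +$111.34 interest = $3,292.50; pay $634.84 → $2,657.66
Quarter 3: $2,657.66 +$93.02 interest = $2,750.68; pay $634.84 → $2,115.84
Quarter 4: $2,115.84 +$74.05 interest = $2,189.89; pay $634.84 → $1,555.05
Quarter 5: $1,555.05 +$54.43 interest = $1,609.48; pay $634.84 → $974.64
Quarter 6: $974.64 +$34.11 interest = $1,008.75; pay $634.84 → $373.91
Quarter 7: $373.91 +$13.09 interest = $387.00; pay $387.00 → $0.00
Total paid: $4,196.04

$4,196.04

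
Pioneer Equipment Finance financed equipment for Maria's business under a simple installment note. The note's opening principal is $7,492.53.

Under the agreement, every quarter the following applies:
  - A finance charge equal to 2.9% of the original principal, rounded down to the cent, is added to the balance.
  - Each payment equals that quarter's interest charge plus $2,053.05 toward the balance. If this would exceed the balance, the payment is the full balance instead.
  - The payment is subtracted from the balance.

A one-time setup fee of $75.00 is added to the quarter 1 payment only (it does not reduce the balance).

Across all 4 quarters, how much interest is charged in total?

$869.12

Quarter 1: opening $7,492.53; interest $217.28 → $7,709.81; payment $2,270.33 (+ $75.00 fee); balance $5,439.48
Quarter 2: opening $5,439.48; interest $217.28 → $5,656.76; payment $2,270.33; balance $3,386.43
Quarter 3: opening $3,386.43; interest $217.28 → $3,603.71; payment $2,270.33; balance $1,333.38
Quarter 4: opening $1,333.38; interest $217.28 → $1,550.66; payment $1,550.66; balance $0.00
Total interest: $217.28 + $217.28 + $217.28 + $217.28 = $869.12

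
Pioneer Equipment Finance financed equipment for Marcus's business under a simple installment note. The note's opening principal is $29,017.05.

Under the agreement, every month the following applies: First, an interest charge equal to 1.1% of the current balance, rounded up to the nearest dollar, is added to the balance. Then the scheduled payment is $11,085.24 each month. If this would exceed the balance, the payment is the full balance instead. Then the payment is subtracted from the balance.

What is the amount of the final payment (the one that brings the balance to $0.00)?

# | Opening | Interest | Payment | End bal
1 | $29,017.05 | $320.00 | $11,085.24 | $18,251.81
2 | $18,251.81 | $201.00 | $11,085.24 | $7,367.57
3 | $7,367.57 | $82.00 | $7,449.57 | $0.00

$7,449.57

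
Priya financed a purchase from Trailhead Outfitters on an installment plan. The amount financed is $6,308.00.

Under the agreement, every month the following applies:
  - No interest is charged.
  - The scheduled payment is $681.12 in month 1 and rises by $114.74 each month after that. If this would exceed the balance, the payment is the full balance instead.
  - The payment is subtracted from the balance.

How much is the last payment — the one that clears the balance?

Month 1: $6,308.00 − $681.12 → $5,626.88
Month 2: $5,626.88 − $795.86 → $4,831.02
Month 3: $4,831.02 − $910.60 → $3,920.42
Month 4: $3,920.42 − $1,025.34 → $2,895.08
Month 5: $2,895.08 − $1,140.08 → $1,755.00
Month 6: $1,755.00 − $1,254.82 → $500.18
Month 7: $500.18 − $500.18 → $0.00

$500.18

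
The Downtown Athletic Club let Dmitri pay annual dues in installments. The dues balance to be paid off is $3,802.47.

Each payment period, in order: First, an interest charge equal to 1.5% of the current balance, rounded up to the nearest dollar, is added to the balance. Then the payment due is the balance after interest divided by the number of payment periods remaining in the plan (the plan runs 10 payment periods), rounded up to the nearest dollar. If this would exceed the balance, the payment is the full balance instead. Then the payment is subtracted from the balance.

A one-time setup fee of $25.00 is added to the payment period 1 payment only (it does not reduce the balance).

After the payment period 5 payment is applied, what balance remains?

$2,049.47

Payment period 1: opening $3,802.47; interest $58.00 → $3,860.47; payment $387.00 (+ $25.00 fee); balance $3,473.47
Payment period 2: opening $3,473.47; interest $53.00 → $3,526.47; payment $392.00; balance $3,134.47
Payment period 3: opening $3,134.47; interest $48.00 → $3,182.47; payment $398.00; balance $2,784.47
Payment period 4: opening $2,784.47; interest $42.00 → $2,826.47; payment $404.00; balance $2,422.47
Payment period 5: opening $2,422.47; interest $37.00 → $2,459.47; payment $410.00; balance $2,049.47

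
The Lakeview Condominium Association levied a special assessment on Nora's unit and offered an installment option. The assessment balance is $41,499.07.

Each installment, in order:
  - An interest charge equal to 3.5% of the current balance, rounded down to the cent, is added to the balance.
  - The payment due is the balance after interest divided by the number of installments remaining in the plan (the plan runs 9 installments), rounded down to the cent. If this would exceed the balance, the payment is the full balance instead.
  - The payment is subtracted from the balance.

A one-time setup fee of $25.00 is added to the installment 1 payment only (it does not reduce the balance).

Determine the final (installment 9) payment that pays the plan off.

$6,284.33

# | Opening | Interest | Payment | Fee | End bal
1 | $41,499.07 | $1,452.46 | $4,772.39 | $25.00 | $38,179.14
2 | $38,179.14 | $1,336.26 | $4,939.42 | — | $34,575.98
3 | $34,575.98 | $1,210.15 | $5,112.30 | — | $30,673.83
4 | $30,673.83 | $1,073.58 | $5,291.23 | — | $26,456.18
5 | $26,456.18 | $925.96 | $5,476.42 | — | $21,905.72
6 | $21,905.72 | $766.70 | $5,668.10 | — | $17,004.32
7 | $17,004.32 | $595.15 | $5,866.49 | — | $11,732.98
8 | $11,732.98 | $410.65 | $6,071.81 | — | $6,071.82
9 | $6,071.82 | $212.51 | $6,284.33 | — | $0.00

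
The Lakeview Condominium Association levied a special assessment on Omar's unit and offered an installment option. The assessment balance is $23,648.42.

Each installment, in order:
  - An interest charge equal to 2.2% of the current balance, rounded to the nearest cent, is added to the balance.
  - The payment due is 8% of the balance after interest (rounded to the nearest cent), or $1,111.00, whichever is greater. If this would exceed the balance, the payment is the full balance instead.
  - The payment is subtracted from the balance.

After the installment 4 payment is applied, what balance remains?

Installment 1: $23,648.42 +$520.27 interest = $24,168.69; pay $1,933.50 → $22,235.19
Installment 2: $22,235.19 +$489.17 interest = $22,724.36; pay $1,817.95 → $20,906.41
Installment 3: $20,906.41 +$459.94 interest = $21,366.35; pay $1,709.31 → $19,657.04
Installment 4: $19,657.04 +$432.45 interest = $20,089.49; pay $1,607.16 → $18,482.33

$18,482.33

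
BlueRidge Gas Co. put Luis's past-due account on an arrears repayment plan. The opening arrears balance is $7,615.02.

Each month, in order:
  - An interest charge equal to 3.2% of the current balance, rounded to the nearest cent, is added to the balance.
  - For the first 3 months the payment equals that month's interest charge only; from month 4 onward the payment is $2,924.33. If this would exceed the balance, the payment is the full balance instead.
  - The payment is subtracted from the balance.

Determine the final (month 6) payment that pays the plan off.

$2,237.31

# | Opening | Interest | Payment | End bal
1 | $7,615.02 | $243.68 | $243.68 | $7,615.02
2 | $7,615.02 | $243.68 | $243.68 | $7,615.02
3 | $7,615.02 | $243.68 | $243.68 | $7,615.02
4 | $7,615.02 | $243.68 | $2,924.33 | $4,934.37
5 | $4,934.37 | $157.90 | $2,924.33 | $2,167.94
6 | $2,167.94 | $69.37 | $2,237.31 | $0.00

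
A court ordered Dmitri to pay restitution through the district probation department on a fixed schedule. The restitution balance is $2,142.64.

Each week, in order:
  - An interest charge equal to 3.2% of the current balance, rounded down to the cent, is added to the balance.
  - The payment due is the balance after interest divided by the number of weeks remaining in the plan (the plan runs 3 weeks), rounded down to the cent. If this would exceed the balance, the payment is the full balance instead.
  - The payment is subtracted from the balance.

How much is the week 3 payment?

$785.00

Week 1: opening $2,142.64; interest $68.56 → $2,211.20; payment $737.06; balance $1,474.14
Week 2: opening $1,474.14; interest $47.17 → $1,521.31; payment $760.65; balance $760.66
Week 3: opening $760.66; interest $24.34 → $785.00; payment $785.00; balance $0.00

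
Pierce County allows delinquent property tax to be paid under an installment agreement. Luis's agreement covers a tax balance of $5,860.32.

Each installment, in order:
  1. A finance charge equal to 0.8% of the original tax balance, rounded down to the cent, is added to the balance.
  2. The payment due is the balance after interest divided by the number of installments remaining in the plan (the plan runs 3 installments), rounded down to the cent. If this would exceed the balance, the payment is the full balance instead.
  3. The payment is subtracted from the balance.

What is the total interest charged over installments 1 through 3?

$140.64

# | Opening | Interest | Payment | End bal
1 | $5,860.32 | $46.88 | $1,969.06 | $3,938.14
2 | $3,938.14 | $46.88 | $1,992.51 | $1,992.51
3 | $1,992.51 | $46.88 | $2,039.39 | $0.00
Total interest: $46.88 + $46.88 + $46.88 = $140.64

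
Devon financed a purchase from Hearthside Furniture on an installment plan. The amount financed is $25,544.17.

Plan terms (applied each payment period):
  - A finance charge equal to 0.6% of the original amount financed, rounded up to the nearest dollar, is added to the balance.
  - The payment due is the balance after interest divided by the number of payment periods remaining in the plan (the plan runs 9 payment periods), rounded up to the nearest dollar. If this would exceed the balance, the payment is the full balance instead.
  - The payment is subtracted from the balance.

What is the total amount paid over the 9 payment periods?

$26,930.17

Payment period 1: opening $25,544.17; interest $154.00 → $25,698.17; payment $2,856.00; balance $22,842.17
Payment period 2: opening $22,842.17; interest $154.00 → $22,996.17; payment $2,875.00; balance $20,121.17
Payment period 3: opening $20,121.17; interest $154.00 → $20,275.17; payment $2,897.00; balance $17,378.17
Payment period 4: opening $17,378.17; interest $154.00 → $17,532.17; payment $2,923.00; balance $14,609.17
Payment period 5: opening $14,609.17; interest $154.00 → $14,763.17; payment $2,953.00; balance $11,810.17
Payment period 6: opening $11,810.17; interest $154.00 → $11,964.17; payment $2,992.00; balance $8,972.17
Payment period 7: opening $8,972.17; interest $154.00 → $9,126.17; payment $3,043.00; balance $6,083.17
Payment period 8: opening $6,083.17; interest $154.00 → $6,237.17; payment $3,119.00; balance $3,118.17
Payment period 9: opening $3,118.17; interest $154.00 → $3,272.17; payment $3,272.17; balance $0.00
Total paid: $26,930.17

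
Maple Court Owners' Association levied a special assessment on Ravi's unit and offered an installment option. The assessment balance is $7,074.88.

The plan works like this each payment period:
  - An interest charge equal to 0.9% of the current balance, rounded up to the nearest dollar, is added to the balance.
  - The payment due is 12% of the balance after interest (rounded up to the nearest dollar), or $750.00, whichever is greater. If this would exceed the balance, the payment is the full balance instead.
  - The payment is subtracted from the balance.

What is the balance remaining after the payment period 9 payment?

$548.88

Payment period 1: $7,074.88 +$64.00 interest = $7,138.88; pay $857.00 → $6,281.88
Payment period 2: $6,281.88 +$57.00 interest = $6,338.88; pay $761.00 → $5,577.88
Payment period 3: $5,577.88 +$51.00 interest = $5,628.88; pay $750.00 → $4,878.88
Payment period 4: $4,878.88 +$44.00 interest = $4,922.88; pay $750.00 → $4,172.88
Payment period 5: $4,172.88 +$38.00 interest = $4,210.88; pay $750.00 → $3,460.88
Payment period 6: $3,460.88 +$32.00 interest = $3,492.88; pay $750.00 → $2,742.88
Payment period 7: $2,742.88 +$25.00 interest = $2,767.88; pay $750.00 → $2,017.88
Payment period 8: $2,017.88 +$19.00 interest = $2,036.88; pay $750.00 → $1,286.88
Payment period 9: $1,286.88 +$12.00 interest = $1,298.88; pay $750.00 → $548.88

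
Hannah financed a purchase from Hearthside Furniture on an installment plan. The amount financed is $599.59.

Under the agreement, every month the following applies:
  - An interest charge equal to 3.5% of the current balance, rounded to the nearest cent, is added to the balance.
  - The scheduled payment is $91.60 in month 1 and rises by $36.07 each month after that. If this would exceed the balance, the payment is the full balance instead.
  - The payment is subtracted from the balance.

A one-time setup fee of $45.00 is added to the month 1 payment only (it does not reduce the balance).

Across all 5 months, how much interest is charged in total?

$66.49

# | Opening | Interest | Payment | Fee | End bal
1 | $599.59 | $20.99 | $91.60 | $45.00 | $528.98
2 | $528.98 | $18.51 | $127.67 | — | $419.82
3 | $419.82 | $14.69 | $163.74 | — | $270.77
4 | $270.77 | $9.48 | $199.81 | — | $80.44
5 | $80.44 | $2.82 | $83.26 | — | $0.00
Total interest: $20.99 + $18.51 + $14.69 + $9.48 + $2.82 = $66.49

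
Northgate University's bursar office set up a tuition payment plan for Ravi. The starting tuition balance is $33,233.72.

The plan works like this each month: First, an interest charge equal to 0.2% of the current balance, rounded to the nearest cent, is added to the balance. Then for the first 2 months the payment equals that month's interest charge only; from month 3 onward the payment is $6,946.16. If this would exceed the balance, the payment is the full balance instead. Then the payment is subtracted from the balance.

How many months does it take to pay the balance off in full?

Month 1: opening $33,233.72; interest $66.47 → $33,300.19; payment $66.47; balance $33,233.72
Month 2: opening $33,233.72; interest $66.47 → $33,300.19; payment $66.47; balance $33,233.72
Month 3: opening $33,233.72; interest $66.47 → $33,300.19; payment $6,946.16; balance $26,354.03
Month 4: opening $26,354.03; interest $52.71 → $26,406.74; payment $6,946.16; balance $19,460.58
Month 5: opening $19,460.58; interest $38.92 → $19,499.50; payment $6,946.16; balance $12,553.34
Month 6: opening $12,553.34; interest $25.11 → $12,578.45; payment $6,946.16; balance $5,632.29
Month 7: opening $5,632.29; interest $11.26 → $5,643.55; payment $5,643.55; balance $0.00
Balance reaches $0.00 in month 7.

7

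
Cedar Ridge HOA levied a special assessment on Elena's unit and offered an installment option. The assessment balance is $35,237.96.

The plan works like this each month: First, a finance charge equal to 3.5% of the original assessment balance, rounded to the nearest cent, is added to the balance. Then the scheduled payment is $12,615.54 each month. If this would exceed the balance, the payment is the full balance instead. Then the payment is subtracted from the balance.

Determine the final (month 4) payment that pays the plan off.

Month 1: $35,237.96 +$1,233.33 interest = $36,471.29; pay $12,615.54 → $23,855.75
Month 2: $23,855.75 +$1,233.33 interest = $25,089.08; pay $12,615.54 → $12,473.54
Month 3: $12,473.54 +$1,233.33 interest = $13,706.87; pay $12,615.54 → $1,091.33
Month 4: $1,091.33 +$1,233.33 interest = $2,324.66; pay $2,324.66 → $0.00

$2,324.66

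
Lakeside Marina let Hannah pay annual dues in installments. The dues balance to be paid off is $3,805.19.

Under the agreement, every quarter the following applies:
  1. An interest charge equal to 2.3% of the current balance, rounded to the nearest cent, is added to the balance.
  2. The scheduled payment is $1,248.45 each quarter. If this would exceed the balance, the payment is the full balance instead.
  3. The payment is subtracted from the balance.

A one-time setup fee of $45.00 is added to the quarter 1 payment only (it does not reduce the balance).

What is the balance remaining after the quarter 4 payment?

Quarter 1: opening $3,805.19; interest $87.52 → $3,892.71; payment $1,248.45 (+ $45.00 fee); balance $2,644.26
Quarter 2: opening $2,644.26; interest $60.82 → $2,705.08; payment $1,248.45; balance $1,456.63
Quarter 3: opening $1,456.63; interest $33.50 → $1,490.13; payment $1,248.45; balance $241.68
Quarter 4: opening $241.68; interest $5.56 → $247.24; payment $247.24; balance $0.00

$0.00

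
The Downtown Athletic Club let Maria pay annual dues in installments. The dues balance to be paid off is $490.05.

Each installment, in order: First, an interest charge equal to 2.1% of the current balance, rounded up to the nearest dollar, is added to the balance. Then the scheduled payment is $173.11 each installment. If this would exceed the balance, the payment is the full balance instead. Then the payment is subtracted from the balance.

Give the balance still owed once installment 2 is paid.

Installment 1: opening $490.05; interest $11.00 → $501.05; payment $173.11; balance $327.94
Installment 2: opening $327.94; interest $7.00 → $334.94; payment $173.11; balance $161.83

$161.83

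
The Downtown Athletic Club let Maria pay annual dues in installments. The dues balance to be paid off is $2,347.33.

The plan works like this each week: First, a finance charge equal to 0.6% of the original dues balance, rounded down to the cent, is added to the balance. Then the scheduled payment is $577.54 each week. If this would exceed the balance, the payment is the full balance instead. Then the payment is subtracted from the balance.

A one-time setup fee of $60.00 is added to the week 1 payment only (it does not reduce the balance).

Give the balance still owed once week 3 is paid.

$656.95

Week 1: opening $2,347.33; interest $14.08 → $2,361.41; payment $577.54 (+ $60.00 fee); balance $1,783.87
Week 2: opening $1,783.87; interest $14.08 → $1,797.95; payment $577.54; balance $1,220.41
Week 3: opening $1,220.41; interest $14.08 → $1,234.49; payment $577.54; balance $656.95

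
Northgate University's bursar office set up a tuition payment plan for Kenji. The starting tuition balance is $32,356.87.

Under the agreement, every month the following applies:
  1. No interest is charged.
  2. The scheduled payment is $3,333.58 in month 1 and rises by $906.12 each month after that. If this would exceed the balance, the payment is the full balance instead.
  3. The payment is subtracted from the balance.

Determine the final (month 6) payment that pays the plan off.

$6,627.77

Month 1: opening $32,356.87; payment $3,333.58; balance $29,023.29
Month 2: opening $29,023.29; payment $4,239.70; balance $24,783.59
Month 3: opening $24,783.59; payment $5,145.82; balance $19,637.77
Month 4: opening $19,637.77; payment $6,051.94; balance $13,585.83
Month 5: opening $13,585.83; payment $6,958.06; balance $6,627.77
Month 6: opening $6,627.77; payment $6,627.77; balance $0.00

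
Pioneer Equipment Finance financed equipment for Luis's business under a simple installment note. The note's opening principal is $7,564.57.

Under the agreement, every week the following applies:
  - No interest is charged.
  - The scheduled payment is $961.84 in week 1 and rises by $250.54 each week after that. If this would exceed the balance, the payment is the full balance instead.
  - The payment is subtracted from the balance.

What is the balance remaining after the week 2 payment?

$5,390.35

Week 1: opening $7,564.57; payment $961.84; balance $6,602.73
Week 2: opening $6,602.73; payment $1,212.38; balance $5,390.35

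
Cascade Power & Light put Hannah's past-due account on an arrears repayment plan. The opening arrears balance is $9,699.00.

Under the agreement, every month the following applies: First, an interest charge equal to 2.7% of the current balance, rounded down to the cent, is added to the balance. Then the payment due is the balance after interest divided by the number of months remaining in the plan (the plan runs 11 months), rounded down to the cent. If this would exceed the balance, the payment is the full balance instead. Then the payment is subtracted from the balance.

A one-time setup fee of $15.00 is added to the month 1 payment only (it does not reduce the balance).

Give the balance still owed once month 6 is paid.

Month 1: opening $9,699.00; interest $261.87 → $9,960.87; payment $905.53 (+ $15.00 fee); balance $9,055.34
Month 2: opening $9,055.34; interest $244.49 → $9,299.83; payment $929.98; balance $8,369.85
Month 3: opening $8,369.85; interest $225.98 → $8,595.83; payment $955.09; balance $7,640.74
Month 4: opening $7,640.74; interest $206.29 → $7,847.03; payment $980.87; balance $6,866.16
Month 5: opening $6,866.16; interest $185.38 → $7,051.54; payment $1,007.36; balance $6,044.18
Month 6: opening $6,044.18; interest $163.19 → $6,207.37; payment $1,034.56; balance $5,172.81

$5,172.81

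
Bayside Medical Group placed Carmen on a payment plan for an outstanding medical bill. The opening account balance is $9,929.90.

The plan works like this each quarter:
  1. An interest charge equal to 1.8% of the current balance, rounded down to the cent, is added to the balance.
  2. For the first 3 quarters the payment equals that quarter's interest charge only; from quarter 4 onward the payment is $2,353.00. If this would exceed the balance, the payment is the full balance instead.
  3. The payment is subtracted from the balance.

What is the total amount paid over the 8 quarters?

$10,961.29

# | Opening | Interest | Payment | End bal
1 | $9,929.90 | $178.73 | $178.73 | $9,929.90
2 | $9,929.90 | $178.73 | $178.73 | $9,929.90
3 | $9,929.90 | $178.73 | $178.73 | $9,929.90
4 | $9,929.90 | $178.73 | $2,353.00 | $7,755.63
5 | $7,755.63 | $139.60 | $2,353.00 | $5,542.23
6 | $5,542.23 | $99.76 | $2,353.00 | $3,288.99
7 | $3,288.99 | $59.20 | $2,353.00 | $995.19
8 | $995.19 | $17.91 | $1,013.10 | $0.00
Total paid: $10,961.29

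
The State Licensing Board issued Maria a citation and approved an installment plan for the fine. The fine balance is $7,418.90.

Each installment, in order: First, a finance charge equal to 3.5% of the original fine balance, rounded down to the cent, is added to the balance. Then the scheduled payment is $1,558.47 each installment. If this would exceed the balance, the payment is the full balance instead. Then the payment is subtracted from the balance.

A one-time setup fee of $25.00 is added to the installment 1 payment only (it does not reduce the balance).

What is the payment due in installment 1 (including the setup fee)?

$1,583.47

Installment 1: opening $7,418.90; interest $259.66 → $7,678.56; payment $1,558.47 (+ $25.00 fee); balance $6,120.09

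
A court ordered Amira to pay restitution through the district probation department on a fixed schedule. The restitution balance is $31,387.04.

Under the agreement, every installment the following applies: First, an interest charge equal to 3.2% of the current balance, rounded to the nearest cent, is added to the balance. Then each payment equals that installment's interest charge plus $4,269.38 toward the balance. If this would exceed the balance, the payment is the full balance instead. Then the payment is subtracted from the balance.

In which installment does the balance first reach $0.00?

8

Installment 1: opening $31,387.04; interest $1,004.39 → $32,391.43; payment $5,273.77; balance $27,117.66
Installment 2: opening $27,117.66; interest $867.77 → $27,985.43; payment $5,137.15; balance $22,848.28
Installment 3: opening $22,848.28; interest $731.14 → $23,579.42; payment $5,000.52; balance $18,578.90
Installment 4: opening $18,578.90; interest $594.52 → $19,173.42; payment $4,863.90; balance $14,309.52
Installment 5: opening $14,309.52; interest $457.90 → $14,767.42; payment $4,727.28; balance $10,040.14
Installment 6: opening $10,040.14; interest $321.28 → $10,361.42; payment $4,590.66; balance $5,770.76
Installment 7: opening $5,770.76; interest $184.66 → $5,955.42; payment $4,454.04; balance $1,501.38
Installment 8: opening $1,501.38; interest $48.04 → $1,549.42; payment $1,549.42; balance $0.00
Balance reaches $0.00 in installment 8.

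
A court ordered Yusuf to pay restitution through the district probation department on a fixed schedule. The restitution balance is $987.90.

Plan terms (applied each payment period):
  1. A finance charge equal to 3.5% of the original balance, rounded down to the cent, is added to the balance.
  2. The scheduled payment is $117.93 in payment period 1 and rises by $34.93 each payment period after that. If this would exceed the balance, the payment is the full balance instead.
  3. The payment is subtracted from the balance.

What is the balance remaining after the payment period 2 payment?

# | Opening | Interest | Payment | End bal
1 | $987.90 | $34.57 | $117.93 | $904.54
2 | $904.54 | $34.57 | $152.86 | $786.25

$786.25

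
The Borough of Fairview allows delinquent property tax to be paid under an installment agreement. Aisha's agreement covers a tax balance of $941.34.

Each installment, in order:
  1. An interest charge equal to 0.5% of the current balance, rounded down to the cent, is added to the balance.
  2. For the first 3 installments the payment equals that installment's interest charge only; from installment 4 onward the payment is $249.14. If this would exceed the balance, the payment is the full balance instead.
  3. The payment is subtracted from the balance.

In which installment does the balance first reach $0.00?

# | Opening | Interest | Payment | End bal
1 | $941.34 | $4.70 | $4.70 | $941.34
2 | $941.34 | $4.70 | $4.70 | $941.34
3 | $941.34 | $4.70 | $4.70 | $941.34
4 | $941.34 | $4.70 | $249.14 | $696.90
5 | $696.90 | $3.48 | $249.14 | $451.24
6 | $451.24 | $2.25 | $249.14 | $204.35
7 | $204.35 | $1.02 | $205.37 | $0.00
Balance reaches $0.00 in installment 7.

7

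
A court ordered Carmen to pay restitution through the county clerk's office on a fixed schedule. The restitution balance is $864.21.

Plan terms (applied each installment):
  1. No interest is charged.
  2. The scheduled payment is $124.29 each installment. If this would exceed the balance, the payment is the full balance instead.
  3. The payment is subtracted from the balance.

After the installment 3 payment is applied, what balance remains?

$491.34

# | Opening | Payment | End bal
1 | $864.21 | $124.29 | $739.92
2 | $739.92 | $124.29 | $615.63
3 | $615.63 | $124.29 | $491.34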